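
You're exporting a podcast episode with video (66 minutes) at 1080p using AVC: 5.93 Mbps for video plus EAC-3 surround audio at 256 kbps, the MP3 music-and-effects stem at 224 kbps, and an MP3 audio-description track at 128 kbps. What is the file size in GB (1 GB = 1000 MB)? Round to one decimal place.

66 min = 3960 s
Audio total: 256 + 224 + 128 = 608 kbps = 0.608 Mbps.
Total bitrate: 5.93 + 0.608 = 6.538 Mbps.
Stream data: 6.538 Mbps × 3960 s = 25890.5 Mb.
25,890 Mb ÷ 8 = 3,236 MB → 3.236 GB.

3.2 GB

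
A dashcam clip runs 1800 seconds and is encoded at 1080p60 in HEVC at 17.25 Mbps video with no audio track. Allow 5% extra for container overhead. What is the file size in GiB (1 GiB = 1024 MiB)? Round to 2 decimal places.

3.80 GiB

Total bitrate: 17.25 Mbps.
Stream data: 17.250 Mbps × 1800 s = 31050.0 Mb.
With 5% container overhead: ×1.05.
32,602 Mb = 4,075,312,500 bytes ÷ 1,073,741,824 = 3.795 GiB.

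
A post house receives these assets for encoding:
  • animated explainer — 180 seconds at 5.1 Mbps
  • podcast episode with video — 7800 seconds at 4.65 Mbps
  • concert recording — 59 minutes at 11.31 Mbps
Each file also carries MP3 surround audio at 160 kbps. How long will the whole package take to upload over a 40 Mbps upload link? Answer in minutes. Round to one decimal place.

32.9 minutes

Audio: 160 kbps = 0.160 Mbps.
animated explainer: 5.260 Mbps × 180 s = 946.8 Mb
podcast episode with video: 4.810 Mbps × 7800 s = 37518.0 Mb
concert recording: 11.470 Mbps × 3540 s = 40603.8 Mb
Total: 79068.6 Mb = 9883.6 MB.
At 40 Mbps: 79068.6 / 40 = 1977 s ≈ 32.9 minutes.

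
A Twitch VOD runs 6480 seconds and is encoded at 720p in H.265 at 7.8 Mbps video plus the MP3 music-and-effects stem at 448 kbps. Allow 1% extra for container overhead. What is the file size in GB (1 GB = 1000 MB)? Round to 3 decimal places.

6.748 GB

Audio: 448 kbps = 0.448 Mbps.
Total bitrate: 7.8 + 0.448 = 8.248 Mbps.
Stream data: 8.248 Mbps × 6480 s = 53447.0 Mb.
With 1% container overhead: ×1.01.
53,982 Mb ÷ 8 = 6,748 MB → 6.748 GB.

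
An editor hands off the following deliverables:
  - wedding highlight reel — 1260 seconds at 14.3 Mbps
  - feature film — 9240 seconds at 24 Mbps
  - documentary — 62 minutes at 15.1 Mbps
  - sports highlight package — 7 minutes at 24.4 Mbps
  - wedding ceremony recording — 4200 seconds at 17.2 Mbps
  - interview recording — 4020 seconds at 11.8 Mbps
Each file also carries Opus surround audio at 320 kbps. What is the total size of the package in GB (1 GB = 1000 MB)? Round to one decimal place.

54.1 GB

Audio: 320 kbps = 0.320 Mbps.
wedding highlight reel: 14.620 Mbps × 1260 s = 18421.2 Mb
feature film: 24.320 Mbps × 9240 s = 224716.8 Mb
documentary: 15.420 Mbps × 3720 s = 57362.4 Mb
sports highlight package: 24.720 Mbps × 420 s = 10382.4 Mb
wedding ceremony recording: 17.520 Mbps × 4200 s = 73584.0 Mb
interview recording: 12.120 Mbps × 4020 s = 48722.4 Mb
Total: 433189.2 Mb = 54148.7 MB.
= 54.15 GB.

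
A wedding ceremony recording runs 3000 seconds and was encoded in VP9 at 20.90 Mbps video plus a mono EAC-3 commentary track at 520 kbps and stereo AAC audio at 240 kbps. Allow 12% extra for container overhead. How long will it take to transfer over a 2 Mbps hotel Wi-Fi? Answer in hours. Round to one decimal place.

Audio total: 520 + 240 = 760 kbps = 0.760 Mbps.
Total bitrate: 21.660 Mbps.
File: 21.660 Mbps × 3000 s = 64980.0 Mb.
With 12% container overhead: ×1.12. → 72777.6 Mb.
At 2 Mbps: 72777.6 / 2 = 36388.8 s ≈ 10.1 hours.

10.1 hours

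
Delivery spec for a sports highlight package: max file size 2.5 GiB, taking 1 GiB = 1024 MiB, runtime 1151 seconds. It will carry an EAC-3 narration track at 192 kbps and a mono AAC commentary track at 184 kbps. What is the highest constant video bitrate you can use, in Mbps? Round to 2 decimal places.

18.28 Mbps

Budget: 2.5 GiB = 21474.8 Mb.
Total bitrate budget: 21474.8 Mb / 1151 s = 18.658 Mbps.
Audio total: 192 + 184 = 376 kbps = 0.376 Mbps.
Video: 18.658 − 0.376 = 18.282 Mbps.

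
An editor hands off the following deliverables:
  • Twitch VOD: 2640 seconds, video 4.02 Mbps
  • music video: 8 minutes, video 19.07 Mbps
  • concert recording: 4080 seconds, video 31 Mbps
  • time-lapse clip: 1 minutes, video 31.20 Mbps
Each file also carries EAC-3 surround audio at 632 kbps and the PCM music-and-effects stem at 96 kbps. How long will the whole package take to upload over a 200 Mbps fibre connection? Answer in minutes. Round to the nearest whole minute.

13 minutes

Audio total: 632 + 96 = 728 kbps = 0.728 Mbps.
Twitch VOD: 4.748 Mbps × 2640 s = 12534.7 Mb
music video: 19.798 Mbps × 480 s = 9503.0 Mb
concert recording: 31.728 Mbps × 4080 s = 129450.2 Mb
time-lapse clip: 31.928 Mbps × 60 s = 1915.7 Mb
Total: 153403.7 Mb = 19175.5 MB.
At 200 Mbps: 153403.7 / 200 = 767 s ≈ 12.8 minutes.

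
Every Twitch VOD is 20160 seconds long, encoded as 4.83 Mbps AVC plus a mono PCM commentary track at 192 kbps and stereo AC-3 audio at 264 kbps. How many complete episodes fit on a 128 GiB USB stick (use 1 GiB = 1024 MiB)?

Audio total: 192 + 264 = 456 kbps = 0.456 Mbps.
Total bitrate: 5.286 Mbps.
Per item: 5.286 Mbps × 20160 s = 106,566 Mb = 13,321 MB.
Capacity: 128 GiB = 1,099,512 Mb; 10.32 items → 10 complete.

10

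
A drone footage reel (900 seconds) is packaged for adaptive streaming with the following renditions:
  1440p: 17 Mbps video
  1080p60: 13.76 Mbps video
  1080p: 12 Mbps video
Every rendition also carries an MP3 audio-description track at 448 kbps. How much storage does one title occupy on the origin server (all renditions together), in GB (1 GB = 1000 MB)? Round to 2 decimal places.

4.96 GB

Audio: 448 kbps = 0.448 Mbps.
Sum of rendition bitrates: (17+0.448) + (13.76+0.448) + (12+0.448) = 44.104 Mbps.
× 900 s = 39,694 Mb = 4,962 MB = 4.962 GB.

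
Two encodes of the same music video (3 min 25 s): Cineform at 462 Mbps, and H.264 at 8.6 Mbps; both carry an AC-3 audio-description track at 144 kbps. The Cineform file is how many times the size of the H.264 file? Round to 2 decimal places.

52.85

3 min 25 s = 205 s
Audio: 144 kbps = 0.144 Mbps.
Cineform: 462.144 Mbps × 205 s = 94739.5 Mb = 11.029 GiB.
H.264: 8.744 Mbps × 205 s = 1792.5 Mb = 0.209 GiB.
Ratio: 11.029 / 0.209 = 52.853.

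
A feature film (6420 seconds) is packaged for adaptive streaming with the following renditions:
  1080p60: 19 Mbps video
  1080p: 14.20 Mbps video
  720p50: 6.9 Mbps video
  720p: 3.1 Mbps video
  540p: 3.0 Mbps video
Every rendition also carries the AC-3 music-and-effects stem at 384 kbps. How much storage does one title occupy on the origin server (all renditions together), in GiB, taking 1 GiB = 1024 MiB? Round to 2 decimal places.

Audio: 384 kbps = 0.384 Mbps.
Sum of rendition bitrates: (19+0.384) + (14.20+0.384) + (6.9+0.384) + (3.1+0.384) + (3.0+0.384) = 48.120 Mbps.
× 6420 s = 308,930 Mb = 38,616 MB = 35.96 GiB.

35.96 GiB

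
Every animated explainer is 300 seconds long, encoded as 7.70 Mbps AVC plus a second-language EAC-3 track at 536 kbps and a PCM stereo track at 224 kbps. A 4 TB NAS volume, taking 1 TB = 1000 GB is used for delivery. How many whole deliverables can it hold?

12608

Audio total: 536 + 224 = 760 kbps = 0.760 Mbps.
Total bitrate: 8.460 Mbps.
Per item: 8.460 Mbps × 300 s = 2,538 Mb = 317.2 MB.
Capacity: 4 TB = 32,000,000 Mb; 12608.35 items → 12608 complete.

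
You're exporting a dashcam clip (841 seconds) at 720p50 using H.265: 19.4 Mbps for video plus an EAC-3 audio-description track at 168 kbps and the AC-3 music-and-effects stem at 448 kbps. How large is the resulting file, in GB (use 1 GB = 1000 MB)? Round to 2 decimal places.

2.10 GB

Audio total: 168 + 448 = 616 kbps = 0.616 Mbps.
Total bitrate: 19.4 + 0.616 = 20.016 Mbps.
Stream data: 20.016 Mbps × 841 s = 16833.5 Mb.
16,833 Mb ÷ 8 = 2,104 MB → 2.104 GB.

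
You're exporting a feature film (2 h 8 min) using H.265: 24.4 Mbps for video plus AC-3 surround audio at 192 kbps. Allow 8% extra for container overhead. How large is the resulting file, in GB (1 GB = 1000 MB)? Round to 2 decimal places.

2 h 8 min = 128 min = 7680 s
Audio: 192 kbps = 0.192 Mbps.
Total bitrate: 24.4 + 0.192 = 24.592 Mbps.
Stream data: 24.592 Mbps × 7680 s = 188866.6 Mb.
With 8% container overhead: ×1.08.
203,976 Mb ÷ 8 = 25,497 MB → 25.50 GB.

25.50 GB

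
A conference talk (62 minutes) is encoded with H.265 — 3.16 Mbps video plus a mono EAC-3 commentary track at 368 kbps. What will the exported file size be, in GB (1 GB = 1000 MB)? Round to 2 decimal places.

62 min = 3720 s
Audio: 368 kbps = 0.368 Mbps.
Total bitrate: 3.16 + 0.368 = 3.528 Mbps.
Stream data: 3.528 Mbps × 3720 s = 13124.2 Mb.
13,124 Mb ÷ 8 = 1,641 MB → 1.641 GB.

1.64 GB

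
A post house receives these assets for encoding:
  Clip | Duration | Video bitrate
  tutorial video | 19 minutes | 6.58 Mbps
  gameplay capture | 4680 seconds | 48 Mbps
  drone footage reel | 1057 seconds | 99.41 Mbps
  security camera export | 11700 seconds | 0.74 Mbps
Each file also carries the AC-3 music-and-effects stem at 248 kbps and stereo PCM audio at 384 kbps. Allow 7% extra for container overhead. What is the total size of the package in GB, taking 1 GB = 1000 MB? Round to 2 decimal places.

47.83 GB

Audio total: 248 + 384 = 632 kbps = 0.632 Mbps.
tutorial video: 7.212 Mbps × 1140 s × 1.07 = 8797.2 Mb
gameplay capture: 48.632 Mbps × 4680 s × 1.07 = 243529.6 Mb
drone footage reel: 100.042 Mbps × 1057 s × 1.07 = 113146.5 Mb
security camera export: 1.372 Mbps × 11700 s × 1.07 = 17176.1 Mb
Total: 382649.4 Mb = 47831.2 MB.
= 47.83 GB.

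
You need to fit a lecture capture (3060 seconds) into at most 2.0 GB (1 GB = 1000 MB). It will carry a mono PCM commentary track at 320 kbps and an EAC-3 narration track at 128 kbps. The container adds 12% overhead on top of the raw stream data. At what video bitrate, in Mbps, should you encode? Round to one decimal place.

Budget: 2.0 GB = 16000.0 Mb.
Stream payload after overhead: 16000.0 / 1.12 = 14285.7 Mb.
Total bitrate budget: 14285.7 Mb / 3060 s = 4.669 Mbps.
Audio total: 320 + 128 = 448 kbps = 0.448 Mbps.
Video: 4.669 − 0.448 = 4.221 Mbps.

4.2 Mbps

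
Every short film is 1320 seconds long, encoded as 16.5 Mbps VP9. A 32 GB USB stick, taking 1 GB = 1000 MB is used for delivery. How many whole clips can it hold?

11

Per item: 16.500 Mbps × 1320 s = 21,780 Mb = 2,722 MB.
Capacity: 32 GB = 256,000 Mb; 11.75 items → 11 complete.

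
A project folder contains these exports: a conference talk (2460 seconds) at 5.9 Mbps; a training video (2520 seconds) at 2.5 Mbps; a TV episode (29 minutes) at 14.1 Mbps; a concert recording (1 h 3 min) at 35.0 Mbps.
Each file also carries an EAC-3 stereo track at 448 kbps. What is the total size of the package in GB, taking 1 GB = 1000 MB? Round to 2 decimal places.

Audio: 448 kbps = 0.448 Mbps.
conference talk: 6.348 Mbps × 2460 s = 15616.1 Mb
training video: 2.948 Mbps × 2520 s = 7429.0 Mb
TV episode: 14.548 Mbps × 1740 s = 25313.5 Mb
concert recording: 35.448 Mbps × 3780 s = 133993.4 Mb
Total: 182352.0 Mb = 22794.0 MB.
= 22.79 GB.

22.79 GB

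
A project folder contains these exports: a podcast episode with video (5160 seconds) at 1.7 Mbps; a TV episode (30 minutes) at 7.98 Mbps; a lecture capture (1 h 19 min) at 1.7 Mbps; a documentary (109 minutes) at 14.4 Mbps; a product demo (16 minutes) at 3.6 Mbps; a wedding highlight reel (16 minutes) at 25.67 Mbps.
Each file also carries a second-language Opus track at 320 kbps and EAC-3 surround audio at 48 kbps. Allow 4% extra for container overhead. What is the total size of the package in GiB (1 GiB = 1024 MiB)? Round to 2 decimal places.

Audio total: 320 + 48 = 368 kbps = 0.368 Mbps.
podcast episode with video: 2.068 Mbps × 5160 s × 1.04 = 11097.7 Mb
TV episode: 8.348 Mbps × 1800 s × 1.04 = 15627.5 Mb
lecture capture: 2.068 Mbps × 4740 s × 1.04 = 10194.4 Mb
documentary: 14.768 Mbps × 6540 s × 1.04 = 100446.0 Mb
product demo: 3.968 Mbps × 960 s × 1.04 = 3961.7 Mb
wedding highlight reel: 26.038 Mbps × 960 s × 1.04 = 25996.3 Mb
Total: 167323.6 Mb = 20915.5 MB.
= 19.48 GiB.

19.48 GiB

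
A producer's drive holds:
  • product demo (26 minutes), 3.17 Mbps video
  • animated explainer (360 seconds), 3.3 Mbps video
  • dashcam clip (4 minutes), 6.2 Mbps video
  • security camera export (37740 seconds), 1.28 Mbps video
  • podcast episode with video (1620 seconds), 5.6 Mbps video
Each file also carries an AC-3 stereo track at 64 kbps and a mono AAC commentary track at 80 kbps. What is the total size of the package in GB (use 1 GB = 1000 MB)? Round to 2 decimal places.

Audio total: 64 + 80 = 144 kbps = 0.144 Mbps.
product demo: 3.314 Mbps × 1560 s = 5169.8 Mb
animated explainer: 3.444 Mbps × 360 s = 1239.8 Mb
dashcam clip: 6.344 Mbps × 240 s = 1522.6 Mb
security camera export: 1.424 Mbps × 37740 s = 53741.8 Mb
podcast episode with video: 5.744 Mbps × 1620 s = 9305.3 Mb
Total: 70979.3 Mb = 8872.4 MB.
= 8.872 GB.

8.87 GB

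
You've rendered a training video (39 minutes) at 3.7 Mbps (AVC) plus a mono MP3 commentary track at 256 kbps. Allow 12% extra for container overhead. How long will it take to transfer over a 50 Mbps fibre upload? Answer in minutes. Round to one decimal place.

3.5 minutes

39 min = 2340 s
Audio: 256 kbps = 0.256 Mbps.
Total bitrate: 3.956 Mbps.
File: 3.956 Mbps × 2340 s = 9257.0 Mb.
With 12% container overhead: ×1.12. → 10367.9 Mb.
At 50 Mbps: 10367.9 / 50 = 207.4 s ≈ 3.46 minutes.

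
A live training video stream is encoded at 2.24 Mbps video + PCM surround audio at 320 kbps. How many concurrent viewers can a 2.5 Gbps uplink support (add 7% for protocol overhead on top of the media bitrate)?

912

Audio: 320 kbps = 0.320 Mbps.
Per-viewer media rate: 2.560 Mbps.
On the wire with 7% overhead: 2.739 Mbps.
2.5 Gbps = 2,500 Mbps; 2,500 / 2.739 = 912.68 → 912 viewers.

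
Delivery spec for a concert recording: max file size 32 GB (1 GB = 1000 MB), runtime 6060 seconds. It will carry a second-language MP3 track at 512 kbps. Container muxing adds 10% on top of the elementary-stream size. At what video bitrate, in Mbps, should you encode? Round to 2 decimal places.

37.89 Mbps

Budget: 32 GB = 256000.0 Mb.
Stream payload after overhead: 256000.0 / 1.10 = 232727.3 Mb.
Total bitrate budget: 232727.3 Mb / 6060 s = 38.404 Mbps.
Audio: 512 kbps = 0.512 Mbps.
Video: 38.404 − 0.512 = 37.892 Mbps.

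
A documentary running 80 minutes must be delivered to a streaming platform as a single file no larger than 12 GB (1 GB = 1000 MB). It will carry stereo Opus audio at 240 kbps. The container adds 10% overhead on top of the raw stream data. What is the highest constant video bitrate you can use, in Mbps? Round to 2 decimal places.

Budget: 12 GB = 96000.0 Mb.
Stream payload after overhead: 96000.0 / 1.10 = 87272.7 Mb.
80 min = 4800 s
Total bitrate budget: 87272.7 Mb / 4800 s = 18.182 Mbps.
Audio: 240 kbps = 0.240 Mbps.
Video: 18.182 − 0.240 = 17.942 Mbps.

17.94 Mbps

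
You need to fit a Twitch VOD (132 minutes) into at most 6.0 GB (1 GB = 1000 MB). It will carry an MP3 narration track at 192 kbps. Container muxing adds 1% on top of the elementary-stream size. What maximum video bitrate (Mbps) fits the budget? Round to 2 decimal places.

5.81 Mbps

Budget: 6.0 GB = 48000.0 Mb.
Stream payload after overhead: 48000.0 / 1.01 = 47524.8 Mb.
132 min = 7920 s
Total bitrate budget: 47524.8 Mb / 7920 s = 6.001 Mbps.
Audio: 192 kbps = 0.192 Mbps.
Video: 6.001 − 0.192 = 5.809 Mbps.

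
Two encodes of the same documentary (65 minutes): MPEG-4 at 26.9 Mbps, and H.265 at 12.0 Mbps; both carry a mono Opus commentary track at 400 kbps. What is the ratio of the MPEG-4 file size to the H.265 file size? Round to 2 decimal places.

2.20

65 min = 3900 s
Audio: 400 kbps = 0.400 Mbps.
MPEG-4: 27.300 Mbps × 3900 s = 106470.0 Mb = 12.395 GiB.
H.265: 12.400 Mbps × 3900 s = 48360.0 Mb = 5.630 GiB.
Ratio: 12.395 / 5.630 = 2.202.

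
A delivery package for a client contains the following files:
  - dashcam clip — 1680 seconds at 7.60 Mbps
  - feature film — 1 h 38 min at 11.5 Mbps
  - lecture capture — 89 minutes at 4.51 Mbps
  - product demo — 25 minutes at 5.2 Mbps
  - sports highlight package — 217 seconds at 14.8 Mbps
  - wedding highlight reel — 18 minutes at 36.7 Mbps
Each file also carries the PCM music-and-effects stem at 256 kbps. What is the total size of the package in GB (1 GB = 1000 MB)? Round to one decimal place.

Audio: 256 kbps = 0.256 Mbps.
dashcam clip: 7.856 Mbps × 1680 s = 13198.1 Mb
feature film: 11.756 Mbps × 5880 s = 69125.3 Mb
lecture capture: 4.766 Mbps × 5340 s = 25450.4 Mb
product demo: 5.456 Mbps × 1500 s = 8184.0 Mb
sports highlight package: 15.056 Mbps × 217 s = 3267.2 Mb
wedding highlight reel: 36.956 Mbps × 1080 s = 39912.5 Mb
Total: 159137.4 Mb = 19892.2 MB.
= 19.89 GB.

19.9 GB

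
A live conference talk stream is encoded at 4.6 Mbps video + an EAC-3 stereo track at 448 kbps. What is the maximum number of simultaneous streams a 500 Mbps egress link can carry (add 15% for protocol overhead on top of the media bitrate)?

Audio: 448 kbps = 0.448 Mbps.
Per-viewer media rate: 5.048 Mbps.
On the wire with 15% overhead: 5.805 Mbps.
500 Mbps = 500.0 Mbps; 500.0 / 5.805 = 86.13 → 86 viewers.

86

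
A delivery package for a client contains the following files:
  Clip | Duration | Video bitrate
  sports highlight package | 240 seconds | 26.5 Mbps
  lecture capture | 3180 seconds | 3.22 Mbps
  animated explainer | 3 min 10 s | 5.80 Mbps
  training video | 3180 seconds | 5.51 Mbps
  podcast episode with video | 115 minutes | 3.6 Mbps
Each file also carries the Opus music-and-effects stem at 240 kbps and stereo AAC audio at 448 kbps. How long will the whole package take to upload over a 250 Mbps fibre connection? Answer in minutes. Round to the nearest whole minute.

5 minutes

Audio total: 240 + 448 = 688 kbps = 0.688 Mbps.
sports highlight package: 27.188 Mbps × 240 s = 6525.1 Mb
lecture capture: 3.908 Mbps × 3180 s = 12427.4 Mb
animated explainer: 6.488 Mbps × 190 s = 1232.7 Mb
training video: 6.198 Mbps × 3180 s = 19709.6 Mb
podcast episode with video: 4.288 Mbps × 6900 s = 29587.2 Mb
Total: 69482.1 Mb = 8685.3 MB.
At 250 Mbps: 69482.1 / 250 = 278 s ≈ 4.63 minutes.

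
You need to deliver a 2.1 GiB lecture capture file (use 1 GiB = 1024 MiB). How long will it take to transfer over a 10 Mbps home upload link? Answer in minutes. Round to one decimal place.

File: 2.1 GiB = 18038.9 Mb.
At 10 Mbps: 18038.9 / 10 = 1803.9 s ≈ 30.1 minutes.

30.1 minutes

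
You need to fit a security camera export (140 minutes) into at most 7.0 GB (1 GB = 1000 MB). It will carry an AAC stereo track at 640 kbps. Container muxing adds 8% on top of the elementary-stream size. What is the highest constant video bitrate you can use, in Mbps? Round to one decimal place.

Budget: 7.0 GB = 56000.0 Mb.
Stream payload after overhead: 56000.0 / 1.08 = 51851.9 Mb.
140 min = 8400 s
Total bitrate budget: 51851.9 Mb / 8400 s = 6.173 Mbps.
Audio: 640 kbps = 0.640 Mbps.
Video: 6.173 − 0.640 = 5.533 Mbps.

5.5 Mbps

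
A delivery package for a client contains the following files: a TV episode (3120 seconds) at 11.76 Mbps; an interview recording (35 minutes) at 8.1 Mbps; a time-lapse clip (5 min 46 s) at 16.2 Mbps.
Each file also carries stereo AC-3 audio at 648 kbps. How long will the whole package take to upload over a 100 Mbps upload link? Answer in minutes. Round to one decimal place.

Audio: 648 kbps = 0.648 Mbps.
TV episode: 12.408 Mbps × 3120 s = 38713.0 Mb
interview recording: 8.748 Mbps × 2100 s = 18370.8 Mb
time-lapse clip: 16.848 Mbps × 346 s = 5829.4 Mb
Total: 62913.2 Mb = 7864.1 MB.
At 100 Mbps: 62913.2 / 100 = 629 s ≈ 10.5 minutes.

10.5 minutes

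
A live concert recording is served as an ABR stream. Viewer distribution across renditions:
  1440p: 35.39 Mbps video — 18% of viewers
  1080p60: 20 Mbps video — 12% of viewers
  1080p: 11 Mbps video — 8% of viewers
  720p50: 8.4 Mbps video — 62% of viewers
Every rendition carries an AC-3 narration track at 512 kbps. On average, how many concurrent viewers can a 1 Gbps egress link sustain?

65

Audio: 512 kbps = 0.512 Mbps.
Average per-viewer bitrate: 0.18×35.902 + 0.12×20.512 + 0.08×11.512 + 0.62×8.912 = 15.370 Mbps.
1 Gbps = 1,000 Mbps; 1,000 / 15.370 = 65.06 → 65.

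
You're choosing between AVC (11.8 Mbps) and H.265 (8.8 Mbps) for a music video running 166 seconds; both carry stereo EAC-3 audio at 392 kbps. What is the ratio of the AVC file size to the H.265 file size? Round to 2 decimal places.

Audio: 392 kbps = 0.392 Mbps.
AVC: 12.192 Mbps × 166 s = 2023.9 Mb = 252.984 MB.
H.265: 9.192 Mbps × 166 s = 1525.9 Mb = 190.734 MB.
Ratio: 252.984 / 190.734 = 1.326.

1.33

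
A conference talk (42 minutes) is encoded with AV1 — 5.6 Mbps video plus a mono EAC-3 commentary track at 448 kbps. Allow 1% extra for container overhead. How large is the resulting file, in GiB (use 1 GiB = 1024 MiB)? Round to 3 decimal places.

42 min = 2520 s
Audio: 448 kbps = 0.448 Mbps.
Total bitrate: 5.6 + 0.448 = 6.048 Mbps.
Stream data: 6.048 Mbps × 2520 s = 15241.0 Mb.
With 1% container overhead: ×1.01.
15,393 Mb = 1,924,171,200 bytes ÷ 1,073,741,824 = 1.792 GiB.

1.792 GiB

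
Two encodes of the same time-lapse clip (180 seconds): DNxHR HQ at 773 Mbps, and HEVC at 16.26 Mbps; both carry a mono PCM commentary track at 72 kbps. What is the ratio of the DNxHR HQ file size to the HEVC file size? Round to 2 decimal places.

Audio: 72 kbps = 0.072 Mbps.
DNxHR HQ: 773.072 Mbps × 180 s = 139153.0 Mb = 16.200 GiB.
HEVC: 16.332 Mbps × 180 s = 2939.8 Mb = 0.342 GiB.
Ratio: 16.200 / 0.342 = 47.335.

47.33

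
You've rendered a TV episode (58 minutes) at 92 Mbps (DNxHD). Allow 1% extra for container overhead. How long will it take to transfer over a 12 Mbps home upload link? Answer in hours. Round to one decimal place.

7.5 hours

58 min = 3480 s
File: 92.000 Mbps × 3480 s = 320160.0 Mb.
With 1% container overhead: ×1.01. → 323361.6 Mb.
At 12 Mbps: 323361.6 / 12 = 26946.8 s ≈ 7.49 hours.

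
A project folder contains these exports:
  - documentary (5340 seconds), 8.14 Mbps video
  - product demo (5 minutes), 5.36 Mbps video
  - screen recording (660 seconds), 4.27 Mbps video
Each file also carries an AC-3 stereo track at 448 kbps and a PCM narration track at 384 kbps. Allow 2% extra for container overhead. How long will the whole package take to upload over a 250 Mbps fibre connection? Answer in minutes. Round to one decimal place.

3.6 minutes

Audio total: 448 + 384 = 832 kbps = 0.832 Mbps.
documentary: 8.972 Mbps × 5340 s × 1.02 = 48868.7 Mb
product demo: 6.192 Mbps × 300 s × 1.02 = 1894.8 Mb
screen recording: 5.102 Mbps × 660 s × 1.02 = 3434.7 Mb
Total: 54198.1 Mb = 6774.8 MB.
At 250 Mbps: 54198.1 / 250 = 217 s ≈ 3.61 minutes.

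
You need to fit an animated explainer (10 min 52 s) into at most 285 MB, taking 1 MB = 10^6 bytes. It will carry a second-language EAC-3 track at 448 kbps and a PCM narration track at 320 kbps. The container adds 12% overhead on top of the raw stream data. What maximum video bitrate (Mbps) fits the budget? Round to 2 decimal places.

2.35 Mbps

Budget: 285 MB = 2280.0 Mb.
Stream payload after overhead: 2280.0 / 1.12 = 2035.7 Mb.
10 min 52 s = 652 s
Total bitrate budget: 2035.7 Mb / 652 s = 3.122 Mbps.
Audio total: 448 + 320 = 768 kbps = 0.768 Mbps.
Video: 3.122 − 0.768 = 2.354 Mbps.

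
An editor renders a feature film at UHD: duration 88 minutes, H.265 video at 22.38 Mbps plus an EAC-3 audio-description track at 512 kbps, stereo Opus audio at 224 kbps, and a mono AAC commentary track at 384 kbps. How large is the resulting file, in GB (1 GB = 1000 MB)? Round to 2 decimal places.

15.51 GB

88 min = 5280 s
Audio total: 512 + 224 + 384 = 1120 kbps = 1.120 Mbps.
Total bitrate: 22.38 + 1.120 = 23.500 Mbps.
Stream data: 23.500 Mbps × 5280 s = 124080.0 Mb.
124,080 Mb ÷ 8 = 15,510 MB → 15.51 GB.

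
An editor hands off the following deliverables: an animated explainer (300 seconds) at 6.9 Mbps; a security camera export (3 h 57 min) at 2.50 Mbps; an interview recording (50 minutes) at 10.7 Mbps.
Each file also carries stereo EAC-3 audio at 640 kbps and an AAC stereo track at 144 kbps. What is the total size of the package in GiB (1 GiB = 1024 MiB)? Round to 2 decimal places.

9.72 GiB

Audio total: 640 + 144 = 784 kbps = 0.784 Mbps.
animated explainer: 7.684 Mbps × 300 s = 2305.2 Mb
security camera export: 3.284 Mbps × 14220 s = 46698.5 Mb
interview recording: 11.484 Mbps × 3000 s = 34452.0 Mb
Total: 83455.7 Mb = 10432.0 MB.
= 9.716 GiB.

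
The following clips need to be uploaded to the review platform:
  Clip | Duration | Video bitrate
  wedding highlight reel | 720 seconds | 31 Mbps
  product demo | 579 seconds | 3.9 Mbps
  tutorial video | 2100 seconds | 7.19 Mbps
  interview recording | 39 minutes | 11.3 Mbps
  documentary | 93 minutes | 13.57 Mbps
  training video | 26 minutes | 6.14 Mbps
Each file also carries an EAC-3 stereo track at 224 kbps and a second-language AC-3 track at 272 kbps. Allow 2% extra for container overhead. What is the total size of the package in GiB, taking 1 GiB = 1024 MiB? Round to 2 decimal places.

18.74 GiB

Audio total: 224 + 272 = 496 kbps = 0.496 Mbps.
wedding highlight reel: 31.496 Mbps × 720 s × 1.02 = 23130.7 Mb
product demo: 4.396 Mbps × 579 s × 1.02 = 2596.2 Mb
tutorial video: 7.686 Mbps × 2100 s × 1.02 = 16463.4 Mb
interview recording: 11.796 Mbps × 2340 s × 1.02 = 28154.7 Mb
documentary: 14.066 Mbps × 5580 s × 1.02 = 80058.0 Mb
training video: 6.636 Mbps × 1560 s × 1.02 = 10559.2 Mb
Total: 160962.2 Mb = 20120.3 MB.
= 18.74 GiB.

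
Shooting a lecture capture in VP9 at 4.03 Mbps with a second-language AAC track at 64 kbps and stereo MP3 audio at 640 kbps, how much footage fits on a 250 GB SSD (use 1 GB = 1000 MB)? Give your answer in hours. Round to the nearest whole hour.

117 hours

Audio total: 64 + 640 = 704 kbps = 0.704 Mbps.
Total bitrate: 4.03 + 0.704 = 4.734 Mbps.
Capacity: 250 GB = 2,000,000 Mb.
Recording time: 2,000,000 / 4.734 = 422,476 s ≈ 117 hours.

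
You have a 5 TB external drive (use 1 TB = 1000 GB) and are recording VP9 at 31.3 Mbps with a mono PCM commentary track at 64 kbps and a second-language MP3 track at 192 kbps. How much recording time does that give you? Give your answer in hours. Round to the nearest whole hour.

352 hours

Audio total: 64 + 192 = 256 kbps = 0.256 Mbps.
Total bitrate: 31.3 + 0.256 = 31.556 Mbps.
Capacity: 5 TB = 40,000,000 Mb.
Recording time: 40,000,000 / 31.556 = 1,267,588 s ≈ 352 hours.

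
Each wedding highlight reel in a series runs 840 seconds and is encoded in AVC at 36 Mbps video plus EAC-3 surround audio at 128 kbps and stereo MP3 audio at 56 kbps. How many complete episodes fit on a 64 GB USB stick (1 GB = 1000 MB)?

Audio total: 128 + 56 = 184 kbps = 0.184 Mbps.
Total bitrate: 36.184 Mbps.
Per item: 36.184 Mbps × 840 s = 30,395 Mb = 3,799 MB.
Capacity: 64 GB = 512,000 Mb; 16.85 items → 16 complete.

16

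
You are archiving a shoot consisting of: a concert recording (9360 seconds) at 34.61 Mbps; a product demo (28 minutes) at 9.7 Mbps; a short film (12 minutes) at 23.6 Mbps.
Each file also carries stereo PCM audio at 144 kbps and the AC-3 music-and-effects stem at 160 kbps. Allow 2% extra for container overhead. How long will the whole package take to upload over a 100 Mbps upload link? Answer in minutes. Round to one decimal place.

Audio total: 144 + 160 = 304 kbps = 0.304 Mbps.
concert recording: 34.914 Mbps × 9360 s × 1.02 = 333330.9 Mb
product demo: 10.004 Mbps × 1680 s × 1.02 = 17142.9 Mb
short film: 23.904 Mbps × 720 s × 1.02 = 17555.1 Mb
Total: 368028.9 Mb = 46003.6 MB.
At 100 Mbps: 368028.9 / 100 = 3680 s ≈ 61.3 minutes.

61.3 minutes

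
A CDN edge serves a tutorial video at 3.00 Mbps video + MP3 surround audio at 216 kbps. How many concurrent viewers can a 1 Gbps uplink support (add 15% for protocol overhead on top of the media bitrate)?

Audio: 216 kbps = 0.216 Mbps.
Per-viewer media rate: 3.216 Mbps.
On the wire with 15% overhead: 3.698 Mbps.
1 Gbps = 1,000 Mbps; 1,000 / 3.698 = 270.39 → 270 viewers.

270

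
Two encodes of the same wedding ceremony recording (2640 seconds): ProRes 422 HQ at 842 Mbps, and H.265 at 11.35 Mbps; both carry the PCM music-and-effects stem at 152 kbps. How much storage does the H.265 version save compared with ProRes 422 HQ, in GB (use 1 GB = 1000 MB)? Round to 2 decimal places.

274.11 GB

Audio: 152 kbps = 0.152 Mbps.
ProRes 422 HQ: 842.152 Mbps × 2640 s = 2223281.3 Mb = 277.910 GB.
H.265: 11.502 Mbps × 2640 s = 30365.3 Mb = 3.796 GB.
Saving: 277.910 − 3.796 = 274.115 GB.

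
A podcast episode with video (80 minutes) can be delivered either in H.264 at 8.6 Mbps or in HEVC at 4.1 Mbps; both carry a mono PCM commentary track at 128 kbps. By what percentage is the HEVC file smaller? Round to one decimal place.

51.6%

80 min = 4800 s
Audio: 128 kbps = 0.128 Mbps.
H.264: 8.728 Mbps × 4800 s = 41894.4 Mb = 4.877 GiB.
HEVC: 4.228 Mbps × 4800 s = 20294.4 Mb = 2.363 GiB.
Reduction: (1 − 2.363/4.877) × 100 = 51.56%.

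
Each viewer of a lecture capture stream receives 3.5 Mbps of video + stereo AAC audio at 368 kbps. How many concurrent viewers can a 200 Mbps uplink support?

Audio: 368 kbps = 0.368 Mbps.
Per-viewer media rate: 3.868 Mbps.
200 Mbps = 200.0 Mbps; 200.0 / 3.868 = 51.71 → 51 viewers.

51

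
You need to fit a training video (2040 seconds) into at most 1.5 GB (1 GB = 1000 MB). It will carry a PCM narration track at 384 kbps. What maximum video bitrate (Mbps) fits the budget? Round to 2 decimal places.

5.50 Mbps

Budget: 1.5 GB = 12000.0 Mb.
Total bitrate budget: 12000.0 Mb / 2040 s = 5.882 Mbps.
Audio: 384 kbps = 0.384 Mbps.
Video: 5.882 − 0.384 = 5.498 Mbps.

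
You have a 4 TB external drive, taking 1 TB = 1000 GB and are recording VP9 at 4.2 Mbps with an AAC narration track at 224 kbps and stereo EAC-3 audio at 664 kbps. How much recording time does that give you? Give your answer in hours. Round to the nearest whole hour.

1747 hours

Audio total: 224 + 664 = 888 kbps = 0.888 Mbps.
Total bitrate: 4.2 + 0.888 = 5.088 Mbps.
Capacity: 4 TB = 32,000,000 Mb.
Recording time: 32,000,000 / 5.088 = 6,289,308 s ≈ 1,747 hours.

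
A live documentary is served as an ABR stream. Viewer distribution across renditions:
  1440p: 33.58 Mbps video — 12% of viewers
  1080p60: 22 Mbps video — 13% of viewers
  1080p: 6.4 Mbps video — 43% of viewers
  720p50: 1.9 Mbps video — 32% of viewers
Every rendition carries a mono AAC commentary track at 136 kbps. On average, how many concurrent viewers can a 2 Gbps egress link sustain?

192

Audio: 136 kbps = 0.136 Mbps.
Average per-viewer bitrate: 0.12×33.716 + 0.13×22.136 + 0.43×6.536 + 0.32×2.036 = 10.386 Mbps.
2 Gbps = 2,000 Mbps; 2,000 / 10.386 = 192.57 → 192.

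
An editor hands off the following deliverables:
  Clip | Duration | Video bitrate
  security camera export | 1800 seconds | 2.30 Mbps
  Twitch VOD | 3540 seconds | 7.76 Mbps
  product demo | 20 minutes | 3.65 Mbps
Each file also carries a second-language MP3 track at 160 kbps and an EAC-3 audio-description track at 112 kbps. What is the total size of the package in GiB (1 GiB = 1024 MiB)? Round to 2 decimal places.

4.40 GiB

Audio total: 160 + 112 = 272 kbps = 0.272 Mbps.
security camera export: 2.572 Mbps × 1800 s = 4629.6 Mb
Twitch VOD: 8.032 Mbps × 3540 s = 28433.3 Mb
product demo: 3.922 Mbps × 1200 s = 4706.4 Mb
Total: 37769.3 Mb = 4721.2 MB.
= 4.397 GiB.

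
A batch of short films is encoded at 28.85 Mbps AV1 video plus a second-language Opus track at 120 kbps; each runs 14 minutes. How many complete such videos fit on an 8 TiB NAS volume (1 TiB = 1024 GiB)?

14 min = 840 s
Audio: 120 kbps = 0.120 Mbps.
Total bitrate: 28.970 Mbps.
Per item: 28.970 Mbps × 840 s = 24,335 Mb = 3,042 MB.
Capacity: 8 TiB = 70,368,744 Mb; 2891.69 items → 2891 complete.

2891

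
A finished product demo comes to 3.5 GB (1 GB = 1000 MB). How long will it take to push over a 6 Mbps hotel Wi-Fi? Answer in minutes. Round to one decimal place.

77.8 minutes

File: 3.5 GB = 28000.0 Mb.
At 6 Mbps: 28000.0 / 6 = 4666.7 s ≈ 77.8 minutes.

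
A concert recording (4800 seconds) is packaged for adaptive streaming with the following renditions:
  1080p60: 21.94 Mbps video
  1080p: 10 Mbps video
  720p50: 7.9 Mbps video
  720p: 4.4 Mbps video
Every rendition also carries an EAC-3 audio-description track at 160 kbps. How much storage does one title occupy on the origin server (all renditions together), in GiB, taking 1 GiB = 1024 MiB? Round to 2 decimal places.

25.08 GiB

Audio: 160 kbps = 0.160 Mbps.
Sum of rendition bitrates: (21.94+0.160) + (10+0.160) + (7.9+0.160) + (4.4+0.160) = 44.880 Mbps.
× 4800 s = 215,424 Mb = 26,928 MB = 25.08 GiB.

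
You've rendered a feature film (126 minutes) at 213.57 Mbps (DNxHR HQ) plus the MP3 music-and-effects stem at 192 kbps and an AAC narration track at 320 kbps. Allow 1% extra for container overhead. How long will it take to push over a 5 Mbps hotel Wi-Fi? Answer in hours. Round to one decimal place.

126 min = 7560 s
Audio total: 192 + 320 = 512 kbps = 0.512 Mbps.
Total bitrate: 214.082 Mbps.
File: 214.082 Mbps × 7560 s = 1618459.9 Mb.
With 1% container overhead: ×1.01. → 1634644.5 Mb.
At 5 Mbps: 1634644.5 / 5 = 326928.9 s ≈ 90.8 hours.

90.8 hours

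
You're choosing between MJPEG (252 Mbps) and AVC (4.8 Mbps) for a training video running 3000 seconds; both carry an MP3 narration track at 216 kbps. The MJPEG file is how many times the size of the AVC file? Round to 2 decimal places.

50.28

Audio: 216 kbps = 0.216 Mbps.
MJPEG: 252.216 Mbps × 3000 s = 756648.0 Mb = 94.581 GB.
AVC: 5.016 Mbps × 3000 s = 15048.0 Mb = 1.881 GB.
Ratio: 94.581 / 1.881 = 50.282.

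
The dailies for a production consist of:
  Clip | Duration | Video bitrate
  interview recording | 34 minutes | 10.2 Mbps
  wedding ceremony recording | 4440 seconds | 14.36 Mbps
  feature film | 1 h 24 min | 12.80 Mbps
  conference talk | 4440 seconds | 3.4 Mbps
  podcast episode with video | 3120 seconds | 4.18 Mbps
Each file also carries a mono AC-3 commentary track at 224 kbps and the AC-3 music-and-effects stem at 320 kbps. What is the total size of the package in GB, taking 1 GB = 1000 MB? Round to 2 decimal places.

23.45 GB

Audio total: 224 + 320 = 544 kbps = 0.544 Mbps.
interview recording: 10.744 Mbps × 2040 s = 21917.8 Mb
wedding ceremony recording: 14.904 Mbps × 4440 s = 66173.8 Mb
feature film: 13.344 Mbps × 5040 s = 67253.8 Mb
conference talk: 3.944 Mbps × 4440 s = 17511.4 Mb
podcast episode with video: 4.724 Mbps × 3120 s = 14738.9 Mb
Total: 187595.5 Mb = 23449.4 MB.
= 23.45 GB.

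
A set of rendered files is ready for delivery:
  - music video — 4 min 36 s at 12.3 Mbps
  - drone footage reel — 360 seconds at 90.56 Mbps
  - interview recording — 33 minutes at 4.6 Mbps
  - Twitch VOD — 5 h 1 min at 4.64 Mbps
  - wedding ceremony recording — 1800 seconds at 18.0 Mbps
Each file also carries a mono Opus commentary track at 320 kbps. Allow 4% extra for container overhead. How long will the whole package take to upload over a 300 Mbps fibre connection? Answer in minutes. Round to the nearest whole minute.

10 minutes

Audio: 320 kbps = 0.320 Mbps.
music video: 12.620 Mbps × 276 s × 1.04 = 3622.4 Mb
drone footage reel: 90.880 Mbps × 360 s × 1.04 = 34025.5 Mb
interview recording: 4.920 Mbps × 1980 s × 1.04 = 10131.3 Mb
Twitch VOD: 4.960 Mbps × 18060 s × 1.04 = 93160.7 Mb
wedding ceremony recording: 18.320 Mbps × 1800 s × 1.04 = 34295.0 Mb
Total: 175234.9 Mb = 21904.4 MB.
At 300 Mbps: 175234.9 / 300 = 584 s ≈ 9.74 minutes.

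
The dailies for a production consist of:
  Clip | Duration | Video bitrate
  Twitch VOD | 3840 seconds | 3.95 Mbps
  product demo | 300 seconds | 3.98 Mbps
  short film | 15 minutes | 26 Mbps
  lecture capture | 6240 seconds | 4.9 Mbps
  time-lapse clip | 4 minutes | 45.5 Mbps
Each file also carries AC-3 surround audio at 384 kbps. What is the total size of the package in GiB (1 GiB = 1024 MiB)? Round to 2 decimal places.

9.97 GiB

Audio: 384 kbps = 0.384 Mbps.
Twitch VOD: 4.334 Mbps × 3840 s = 16642.6 Mb
product demo: 4.364 Mbps × 300 s = 1309.2 Mb
short film: 26.384 Mbps × 900 s = 23745.6 Mb
lecture capture: 5.284 Mbps × 6240 s = 32972.2 Mb
time-lapse clip: 45.884 Mbps × 240 s = 11012.2 Mb
Total: 85681.7 Mb = 10710.2 MB.
= 9.975 GiB.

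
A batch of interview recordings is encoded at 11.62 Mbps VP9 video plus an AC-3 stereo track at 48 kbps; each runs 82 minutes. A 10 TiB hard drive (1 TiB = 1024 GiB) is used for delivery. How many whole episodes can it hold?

1532

82 min = 4920 s
Audio: 48 kbps = 0.048 Mbps.
Total bitrate: 11.668 Mbps.
Per item: 11.668 Mbps × 4920 s = 57,407 Mb = 7,176 MB.
Capacity: 10 TiB = 87,960,930 Mb; 1532.25 items → 1532 complete.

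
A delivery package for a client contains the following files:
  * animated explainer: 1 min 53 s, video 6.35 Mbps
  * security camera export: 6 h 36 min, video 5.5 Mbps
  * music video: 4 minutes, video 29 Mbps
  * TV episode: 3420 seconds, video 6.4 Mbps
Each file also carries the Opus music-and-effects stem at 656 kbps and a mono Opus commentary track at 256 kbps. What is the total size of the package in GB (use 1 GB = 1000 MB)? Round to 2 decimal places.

23.17 GB

Audio total: 656 + 256 = 912 kbps = 0.912 Mbps.
animated explainer: 7.262 Mbps × 113 s = 820.6 Mb
security camera export: 6.412 Mbps × 23760 s = 152349.1 Mb
music video: 29.912 Mbps × 240 s = 7178.9 Mb
TV episode: 7.312 Mbps × 3420 s = 25007.0 Mb
Total: 185355.6 Mb = 23169.5 MB.
= 23.17 GB.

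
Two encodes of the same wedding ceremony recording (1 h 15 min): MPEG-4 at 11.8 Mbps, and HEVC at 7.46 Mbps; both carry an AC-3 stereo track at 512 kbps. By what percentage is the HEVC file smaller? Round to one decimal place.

35.3%

1 h 15 min = 75 min = 4500 s
Audio: 512 kbps = 0.512 Mbps.
MPEG-4: 12.312 Mbps × 4500 s = 55404.0 Mb = 6.926 GB.
HEVC: 7.972 Mbps × 4500 s = 35874.0 Mb = 4.484 GB.
Reduction: (1 − 4.484/6.926) × 100 = 35.25%.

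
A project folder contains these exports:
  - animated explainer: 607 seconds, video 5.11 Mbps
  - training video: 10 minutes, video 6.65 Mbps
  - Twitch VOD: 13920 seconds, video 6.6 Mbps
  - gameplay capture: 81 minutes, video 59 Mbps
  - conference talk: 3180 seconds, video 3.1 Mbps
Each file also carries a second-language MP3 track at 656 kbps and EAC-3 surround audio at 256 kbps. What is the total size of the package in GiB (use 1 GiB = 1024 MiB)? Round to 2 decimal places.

48.51 GiB

Audio total: 656 + 256 = 912 kbps = 0.912 Mbps.
animated explainer: 6.022 Mbps × 607 s = 3655.4 Mb
training video: 7.562 Mbps × 600 s = 4537.2 Mb
Twitch VOD: 7.512 Mbps × 13920 s = 104567.0 Mb
gameplay capture: 59.912 Mbps × 4860 s = 291172.3 Mb
conference talk: 4.012 Mbps × 3180 s = 12758.2 Mb
Total: 416690.1 Mb = 52086.3 MB.
= 48.51 GiB.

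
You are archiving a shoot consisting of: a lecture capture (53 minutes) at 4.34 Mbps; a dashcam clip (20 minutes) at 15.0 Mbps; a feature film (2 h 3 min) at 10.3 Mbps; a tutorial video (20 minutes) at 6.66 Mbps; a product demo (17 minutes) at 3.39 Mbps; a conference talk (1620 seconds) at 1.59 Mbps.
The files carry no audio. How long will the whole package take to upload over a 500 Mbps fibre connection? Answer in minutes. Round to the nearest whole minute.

4 minutes

lecture capture: 4.340 Mbps × 3180 s = 13801.2 Mb
dashcam clip: 15.000 Mbps × 1200 s = 18000.0 Mb
feature film: 10.300 Mbps × 7380 s = 76014.0 Mb
tutorial video: 6.660 Mbps × 1200 s = 7992.0 Mb
product demo: 3.390 Mbps × 1020 s = 3457.8 Mb
conference talk: 1.590 Mbps × 1620 s = 2575.8 Mb
Total: 121840.8 Mb = 15230.1 MB.
At 500 Mbps: 121840.8 / 500 = 244 s ≈ 4.06 minutes.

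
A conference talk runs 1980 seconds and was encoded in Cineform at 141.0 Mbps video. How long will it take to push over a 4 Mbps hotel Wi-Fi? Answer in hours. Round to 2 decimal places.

File: 141.000 Mbps × 1980 s = 279180.0 Mb.
At 4 Mbps: 279180.0 / 4 = 69795.0 s ≈ 19.4 hours.

19.39 hours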